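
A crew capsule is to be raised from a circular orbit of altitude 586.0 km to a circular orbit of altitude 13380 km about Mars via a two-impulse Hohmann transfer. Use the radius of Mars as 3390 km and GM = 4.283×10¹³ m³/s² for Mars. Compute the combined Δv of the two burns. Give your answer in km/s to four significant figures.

Δv_total ≈ 1.500 km/s

r₁ = 3390 + 586.0 = 3976.0 km = 3.9760×10⁶ m.
r₂ = 3390 + 13380 = 16770 km = 1.6770×10⁷ m.
Transfer ellipse a_t = (r₁ + r₂)/2 = 1.037×10⁷ m.
At r₁: circular v_c1 = √(μ/r₁) = 3282 m/s; transfer-periapsis v_p = √[μ(2/r₁ − 1/a_t)] = 4173 m/s.
Δv₁ = v_p − v_c1 = 891.1 m/s.
At r₂: circular v_c2 = √(μ/r₂) = 1598 m/s; transfer-apoapsis v_a = √[μ(2/r₂ − 1/a_t)] = 989.4 m/s.
Δv₂ = v_c2 − v_a = 608.7 m/s.
Total Δv = Δv₁ + Δv₂ = 1500 m/s = 1.500 km/s.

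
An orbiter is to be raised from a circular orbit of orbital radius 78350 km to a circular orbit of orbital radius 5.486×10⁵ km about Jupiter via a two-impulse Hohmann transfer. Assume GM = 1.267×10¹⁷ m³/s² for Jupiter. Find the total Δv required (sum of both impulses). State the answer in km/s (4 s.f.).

r₁ = 78350 km = 7.835×10⁷ m.
r₂ = 5.486×10⁵ km = 5.486×10⁸ m.
Transfer ellipse a_t = (r₁ + r₂)/2 = 3.135×10⁸ m.
At r₁: circular v_c1 = √(μ/r₁) = 40210 m/s; transfer-perijove v_p = √[μ(2/r₁ − 1/a_t)] = 53200 m/s.
Δv₁ = v_p − v_c1 = 12980 m/s.
At r₂: circular v_c2 = √(μ/r₂) = 15200 m/s; transfer-apojove v_a = √[μ(2/r₂ − 1/a_t)] = 7598 m/s.
Δv₂ = v_c2 − v_a = 7599 m/s.
Total Δv = Δv₁ + Δv₂ = 20580 m/s = 20.58 km/s.

Δv_total ≈ 20.58 km/s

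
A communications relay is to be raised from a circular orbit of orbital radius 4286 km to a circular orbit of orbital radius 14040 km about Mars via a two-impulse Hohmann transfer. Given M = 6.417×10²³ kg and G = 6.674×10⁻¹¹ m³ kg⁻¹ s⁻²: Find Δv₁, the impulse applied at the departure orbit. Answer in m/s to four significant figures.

Δv ≈ 751.8 m/s

μ = GM = 6.674×10⁻¹¹ × 6.417×10²³ = 4.283×10¹³ m³/s².
r₁ = 4286 km = 4.286×10⁶ m.
r₂ = 14040 km = 1.404×10⁷ m.
Transfer ellipse a_t = (r₁ + r₂)/2 = 9.163×10⁶ m.
At r₁: circular v_c1 = √(μ/r₁) = 3161 m/s; transfer-periapsis v_p = √[μ(2/r₁ − 1/a_t)] = 3913 m/s.
Δv₁ = v_p − v_c1 = 751.8 m/s.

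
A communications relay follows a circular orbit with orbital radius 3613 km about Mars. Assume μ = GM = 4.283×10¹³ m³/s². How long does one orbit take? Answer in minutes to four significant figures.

T ≈ 109.9 minutes

r = 3613 km = 3.613×10⁶ m.
Kepler's third law: T = 2π√(r³/μ) = 2π√((3.613×10⁶)³ / 4.283×10¹³).
r³/μ = 1.101×10⁶ s², so T = 2π × 1.049×10³ = 6.593×10³ s.
Converting: 6.593×10³ s ÷ 60.00 = 109.9 minutes.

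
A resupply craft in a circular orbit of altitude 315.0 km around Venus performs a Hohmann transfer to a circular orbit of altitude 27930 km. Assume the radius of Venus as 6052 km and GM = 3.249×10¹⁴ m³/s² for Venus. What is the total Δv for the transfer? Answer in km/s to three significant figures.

Δv_total ≈ 3.48 km/s

r₁ = 6052 + 315.0 = 6367.0 km = 6.3670×10⁶ m.
r₂ = 6052 + 27930 = 33982 km = 3.3982×10⁷ m.
Transfer ellipse a_t = (r₁ + r₂)/2 = 2.017×10⁷ m.
At r₁: circular v_c1 = √(μ/r₁) = 7143 m/s; transfer-periapsis v_p = √[μ(2/r₁ − 1/a_t)] = 9271 m/s.
Δv₁ = v_p − v_c1 = 2128 m/s.
At r₂: circular v_c2 = √(μ/r₂) = 3092 m/s; transfer-apoapsis v_a = √[μ(2/r₂ − 1/a_t)] = 1737 m/s.
Δv₂ = v_c2 − v_a = 1355 m/s.
Total Δv = Δv₁ + Δv₂ = 3483 m/s = 3.483 km/s.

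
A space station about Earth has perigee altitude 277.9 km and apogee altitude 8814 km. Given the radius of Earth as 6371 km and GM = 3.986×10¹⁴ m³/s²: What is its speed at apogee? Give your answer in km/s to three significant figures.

v ≈ 4.00 km/s

r_p = 6371 + 277.9 = 6648.9 km = 6.6489×10⁶ m.
r_a = 6371 + 8814 = 15185 km = 1.5185×10⁷ m.
Semi-major axis a = (r_p + r_a)/2 = 10917 km = 1.092×10⁷ m.
Vis-viva: v² = μ(2/r − 1/a) = 3.986×10¹⁴ × (1.317×10⁻⁷ − 9.160×10⁻⁸) = 1.599×10⁷ m²/s².
v = 3998 m/s = 3.998 km/s.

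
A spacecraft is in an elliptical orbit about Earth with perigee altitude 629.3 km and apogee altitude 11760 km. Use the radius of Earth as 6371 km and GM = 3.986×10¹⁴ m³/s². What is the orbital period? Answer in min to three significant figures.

r_p = 6371 + 629.3 = 7000.3 km = 7.0003×10⁶ m.
r_a = 6371 + 11760 = 18131 km = 1.8131×10⁷ m.
Semi-major axis a = (r_p + r_a)/2 = (7000.3 + 18131)/2 = 12566 km = 1.257×10⁷ m.
By Kepler's third law T = 2π√(a³/μ) = 2π × 2.231×10³ = 1.402×10⁴ s.
= 233.6 min.

T ≈ 234 min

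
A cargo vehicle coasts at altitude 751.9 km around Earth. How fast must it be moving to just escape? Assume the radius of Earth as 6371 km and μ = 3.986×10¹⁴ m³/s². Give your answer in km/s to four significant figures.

v_esc ≈ 10.58 km/s

r = 6371 + 751.9 = 7122.9 km = 7.1229×10⁶ m.
Escape speed v_esc = √(2μ/r) = √(2 × 3.986×10¹⁴ / 7.123×10⁶) = √(1.119×10⁸) = 10580 m/s.
= 10.58 km/s.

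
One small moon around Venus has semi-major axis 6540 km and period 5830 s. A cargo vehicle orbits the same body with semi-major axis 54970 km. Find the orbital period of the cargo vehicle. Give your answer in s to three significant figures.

Kepler's third law: T² ∝ a³, so T₂ = T₁ (a₂/a₁)^(3/2).
a₂/a₁ = 8.405, (a₂/a₁)^(3/2) = 24.37.
T₂ = 5830 × 24.37 = 1.421×10⁵ s.

T₂ ≈ 1.42×10⁵ s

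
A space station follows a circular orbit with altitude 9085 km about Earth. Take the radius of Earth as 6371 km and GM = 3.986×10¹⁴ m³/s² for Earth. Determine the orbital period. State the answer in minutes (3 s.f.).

T ≈ 319 minutes

r = 6371 + 9085 = 15456 km = 1.5456×10⁷ m.
Kepler's third law: T = 2π√(r³/μ) = 2π√((1.546×10⁷)³ / 3.986×10¹⁴).
r³/μ = 9.263×10⁶ s², so T = 2π × 3.044×10³ = 1.912×10⁴ s.
Converting: 1.912×10⁴ s ÷ 60.00 = 318.7 minutes.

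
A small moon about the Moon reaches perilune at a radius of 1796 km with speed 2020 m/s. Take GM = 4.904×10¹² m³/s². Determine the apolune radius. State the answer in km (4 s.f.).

r_p = 1.796×10⁶ m.
Specific energy ε = v²/2 − μ/r = -6.903×10⁵ J/kg, so a = −μ/(2ε) = 3.552×10⁶ m.
The apsides satisfy r_p + r_a = 2a, so the apolune radius is 2a − r_p = 5.308×10⁶ m = 5308.0 km.

apolune radius ≈ 5308 km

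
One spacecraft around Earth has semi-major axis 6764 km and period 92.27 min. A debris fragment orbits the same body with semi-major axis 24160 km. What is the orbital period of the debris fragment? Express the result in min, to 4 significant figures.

T₂ ≈ 622.9 min

Kepler's third law: T² ∝ a³, so T₂ = T₁ (a₂/a₁)^(3/2).
a₂/a₁ = 3.572, (a₂/a₁)^(3/2) = 6.751.
T₂ = 92.27 × 6.751 = 622.9 min.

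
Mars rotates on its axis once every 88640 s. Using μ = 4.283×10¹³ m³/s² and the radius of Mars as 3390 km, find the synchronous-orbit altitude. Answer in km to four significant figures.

h_sync ≈ 17040 km

A synchronous orbit has period T, so by Kepler's third law a = (μT²/4π²)^(1/3).
μT²/4π² = 4.283×10¹³ × (8.864×10⁴)² / 39.48 = 8.524×10²¹ m³.
a = 2.043×10⁷ m = 20428 km.
Altitude h = a − R = 20428 − 3390 = 17038 km.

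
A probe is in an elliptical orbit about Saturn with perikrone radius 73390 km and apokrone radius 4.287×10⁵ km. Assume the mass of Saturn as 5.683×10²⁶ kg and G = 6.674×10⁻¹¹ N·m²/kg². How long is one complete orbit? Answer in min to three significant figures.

μ = GM = 6.674×10⁻¹¹ × 5.683×10²⁶ = 3.793×10¹⁶ m³/s².
Semi-major axis a = (r_p + r_a)/2 = (73390 + 4.2870×10⁵)/2 = 2.5104×10⁵ km = 2.510×10⁸ m.
By Kepler's third law T = 2π√(a³/μ) = 2π × 2.042×10⁴ = 1.283×10⁵ s.
= 2139 min.

T ≈ 2140 min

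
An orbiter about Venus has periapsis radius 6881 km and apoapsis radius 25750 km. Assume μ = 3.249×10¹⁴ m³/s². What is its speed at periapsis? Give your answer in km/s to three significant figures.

v ≈ 8.63 km/s

Semi-major axis a = (r_p + r_a)/2 = 16316 km = 1.632×10⁷ m.
Vis-viva: v² = μ(2/r − 1/a) = 3.249×10¹⁴ × (2.907×10⁻⁷ − 6.129×10⁻⁸) = 7.452×10⁷ m²/s².
v = 8633 m/s = 8.633 km/s.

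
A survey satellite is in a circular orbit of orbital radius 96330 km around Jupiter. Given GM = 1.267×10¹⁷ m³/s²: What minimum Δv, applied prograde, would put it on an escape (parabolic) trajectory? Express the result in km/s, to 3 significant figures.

r = 96330 km = 9.633×10⁷ m.
Circular speed v_c = √(μ/r) = 36270 m/s.
Escape speed v_esc = √(2μ/r) = √2 × v_c = 51290 m/s.
Δv = v_esc − v_c = 15020 m/s = 15.02 km/s.

Δv ≈ 15.0 km/s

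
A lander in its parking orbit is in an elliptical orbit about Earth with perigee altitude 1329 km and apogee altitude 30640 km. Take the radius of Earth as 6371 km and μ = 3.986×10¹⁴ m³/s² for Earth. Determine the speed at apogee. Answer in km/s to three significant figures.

r_p = 6371 + 1329 = 7700.0 km = 7.7000×10⁶ m.
r_a = 6371 + 30640 = 37011 km = 3.7011×10⁷ m.
Semi-major axis a = (r_p + r_a)/2 = 22356 km = 2.236×10⁷ m.
Vis-viva: v² = μ(2/r − 1/a) = 3.986×10¹⁴ × (5.404×10⁻⁸ − 4.473×10⁻⁸) = 3.709×10⁶ m²/s².
v = 1926 m/s = 1.926 km/s.

v ≈ 1.93 km/s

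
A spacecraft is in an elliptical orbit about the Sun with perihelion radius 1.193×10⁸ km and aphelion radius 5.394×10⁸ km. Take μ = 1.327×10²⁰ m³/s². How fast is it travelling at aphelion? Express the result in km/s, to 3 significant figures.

v ≈ 9.44 km/s

Semi-major axis a = (r_p + r_a)/2 = 3.2935×10⁸ km = 3.294×10¹¹ m.
Vis-viva: v² = μ(2/r − 1/a) = 1.327×10²⁰ × (3.708×10⁻¹² − 3.036×10⁻¹²) = 8.911×10⁷ m²/s².
v = 9440 m/s = 9.440 km/s.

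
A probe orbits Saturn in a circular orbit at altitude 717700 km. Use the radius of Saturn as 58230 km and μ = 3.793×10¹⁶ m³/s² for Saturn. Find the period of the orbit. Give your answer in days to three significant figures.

T ≈ 8.07 days

r = 58230 + 717700 = 775930 km = 7.7593×10⁸ m.
Kepler's third law: T = 2π√(r³/μ) = 2π√((7.759×10⁸)³ / 3.793×10¹⁶).
r³/μ = 1.232×10¹⁰ s², so T = 2π × 1.110×10⁵ = 6.973×10⁵ s.
Converting: 6.973×10⁵ s ÷ 86400 = 8.071 days.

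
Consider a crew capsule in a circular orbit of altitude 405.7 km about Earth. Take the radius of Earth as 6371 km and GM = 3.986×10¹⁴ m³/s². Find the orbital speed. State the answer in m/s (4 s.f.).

v ≈ 7669 m/s

r = 6371 + 405.7 = 6776.7 km = 6.7767×10⁶ m.
For a circular orbit v = √(μ/r) = √(3.986×10¹⁴ / 6.777×10⁶) = √(5.882×10⁷) = 7669 m/s.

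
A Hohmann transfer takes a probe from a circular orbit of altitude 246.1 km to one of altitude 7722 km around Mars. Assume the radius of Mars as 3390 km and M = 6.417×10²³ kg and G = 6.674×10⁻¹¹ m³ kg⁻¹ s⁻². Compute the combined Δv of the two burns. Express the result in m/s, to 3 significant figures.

μ = GM = 6.674×10⁻¹¹ × 6.417×10²³ = 4.283×10¹³ m³/s².
r₁ = 3390 + 246.1 = 3636.1 km = 3.6361×10⁶ m.
r₂ = 3390 + 7722 = 11112 km = 1.1112×10⁷ m.
Transfer ellipse a_t = (r₁ + r₂)/2 = 7.374×10⁶ m.
At r₁: circular v_c1 = √(μ/r₁) = 3432 m/s; transfer-periapsis v_p = √[μ(2/r₁ − 1/a_t)] = 4213 m/s.
Δv₁ = v_p − v_c1 = 781.0 m/s.
At r₂: circular v_c2 = √(μ/r₂) = 1963 m/s; transfer-apoapsis v_a = √[μ(2/r₂ − 1/a_t)] = 1379 m/s.
Δv₂ = v_c2 − v_a = 584.6 m/s.
Total Δv = Δv₁ + Δv₂ = 1366 m/s.

Δv_total ≈ 1370 m/s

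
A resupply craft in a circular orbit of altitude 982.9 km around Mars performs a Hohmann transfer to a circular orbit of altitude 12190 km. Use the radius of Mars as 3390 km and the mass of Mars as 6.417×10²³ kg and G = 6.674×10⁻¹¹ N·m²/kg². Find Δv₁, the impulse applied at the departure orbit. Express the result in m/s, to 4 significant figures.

μ = GM = 6.674×10⁻¹¹ × 6.417×10²³ = 4.283×10¹³ m³/s².
r₁ = 3390 + 982.9 = 4372.9 km = 4.3729×10⁶ m.
r₂ = 3390 + 12190 = 15580 km = 1.5580×10⁷ m.
Transfer ellipse a_t = (r₁ + r₂)/2 = 9.976×10⁶ m.
At r₁: circular v_c1 = √(μ/r₁) = 3129 m/s; transfer-periapsis v_p = √[μ(2/r₁ − 1/a_t)] = 3911 m/s.
Δv₁ = v_p − v_c1 = 781.3 m/s.

Δv ≈ 781.3 m/s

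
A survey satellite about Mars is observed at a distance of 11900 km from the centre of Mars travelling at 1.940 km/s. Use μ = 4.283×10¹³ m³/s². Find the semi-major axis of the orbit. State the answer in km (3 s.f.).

r = 1.190×10⁷ m.
Specific orbital energy ε = v²/2 − μ/r = (1940)²/2 − 4.283×10¹³/1.190×10⁷ = -1.717×10⁶ J/kg.
Since ε = −μ/(2a), a = −μ/(2ε) = 1.247×10⁷ m = 12470 km.

a ≈ 12500 km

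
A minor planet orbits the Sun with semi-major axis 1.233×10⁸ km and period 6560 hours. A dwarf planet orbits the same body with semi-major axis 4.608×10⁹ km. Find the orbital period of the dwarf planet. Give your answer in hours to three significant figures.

T₂ ≈ 1.50×10⁶ hours

Kepler's third law: T² ∝ a³, so T₂ = T₁ (a₂/a₁)^(3/2).
a₂/a₁ = 37.37, (a₂/a₁)^(3/2) = 228.5.
T₂ = 6560 × 228.5 = 1.499×10⁶ hours.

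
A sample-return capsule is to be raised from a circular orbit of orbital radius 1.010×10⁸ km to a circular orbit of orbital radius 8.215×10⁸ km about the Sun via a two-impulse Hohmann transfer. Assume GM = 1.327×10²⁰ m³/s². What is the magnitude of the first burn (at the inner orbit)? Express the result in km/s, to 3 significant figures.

r₁ = 1.010×10⁸ km = 1.010×10¹¹ m.
r₂ = 8.215×10⁸ km = 8.215×10¹¹ m.
Transfer ellipse a_t = (r₁ + r₂)/2 = 4.612×10¹¹ m.
At r₁: circular v_c1 = √(μ/r₁) = 36250 m/s; transfer-perihelion v_p = √[μ(2/r₁ − 1/a_t)] = 48370 m/s.
Δv₁ = v_p − v_c1 = 12130 m/s.
= 12.13 km/s.

Δv ≈ 12.1 km/s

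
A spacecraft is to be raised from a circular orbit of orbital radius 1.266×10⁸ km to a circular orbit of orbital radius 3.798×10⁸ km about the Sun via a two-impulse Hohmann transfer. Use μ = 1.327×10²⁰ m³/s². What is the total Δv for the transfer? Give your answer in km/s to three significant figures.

r₁ = 1.266×10⁸ km = 1.266×10¹¹ m.
r₂ = 3.798×10⁸ km = 3.798×10¹¹ m.
Transfer ellipse a_t = (r₁ + r₂)/2 = 2.532×10¹¹ m.
At r₁: circular v_c1 = √(μ/r₁) = 32380 m/s; transfer-perihelion v_p = √[μ(2/r₁ − 1/a_t)] = 39650 m/s.
Δv₁ = v_p − v_c1 = 7276 m/s.
At r₂: circular v_c2 = √(μ/r₂) = 18690 m/s; transfer-aphelion v_a = √[μ(2/r₂ − 1/a_t)] = 13220 m/s.
Δv₂ = v_c2 − v_a = 5475 m/s.
Total Δv = Δv₁ + Δv₂ = 12750 m/s = 12.75 km/s.

Δv_total ≈ 12.8 km/s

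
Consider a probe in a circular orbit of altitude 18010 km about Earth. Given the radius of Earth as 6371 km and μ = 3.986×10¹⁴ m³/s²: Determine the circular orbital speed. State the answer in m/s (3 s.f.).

v ≈ 4040 m/s

r = 6371 + 18010 = 24381 km = 2.4381×10⁷ m.
For a circular orbit v = √(μ/r) = √(3.986×10¹⁴ / 2.438×10⁷) = √(1.635×10⁷) = 4043 m/s.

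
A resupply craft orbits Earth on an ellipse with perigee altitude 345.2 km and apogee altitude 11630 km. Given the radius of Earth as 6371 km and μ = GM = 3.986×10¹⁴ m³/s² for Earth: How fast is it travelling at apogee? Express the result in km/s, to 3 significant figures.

r_p = 6371 + 345.2 = 6716.2 km = 6.7162×10⁶ m.
r_a = 6371 + 11630 = 18001 km = 1.8001×10⁷ m.
Semi-major axis a = (r_p + r_a)/2 = 12359 km = 1.236×10⁷ m.
Vis-viva: v² = μ(2/r − 1/a) = 3.986×10¹⁴ × (1.111×10⁻⁷ − 8.092×10⁻⁸) = 1.203×10⁷ m²/s².
v = 3469 m/s = 3.469 km/s.

v ≈ 3.47 km/s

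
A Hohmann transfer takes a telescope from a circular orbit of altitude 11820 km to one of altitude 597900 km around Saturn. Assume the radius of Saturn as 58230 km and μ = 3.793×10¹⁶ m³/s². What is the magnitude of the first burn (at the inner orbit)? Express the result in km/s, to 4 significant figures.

Δv ≈ 8.011 km/s

r₁ = 58230 + 11820 = 70050 km = 7.0050×10⁷ m.
r₂ = 58230 + 597900 = 656130 km = 6.5613×10⁸ m.
Transfer ellipse a_t = (r₁ + r₂)/2 = 3.631×10⁸ m.
At r₁: circular v_c1 = √(μ/r₁) = 23270 m/s; transfer-perikrone v_p = √[μ(2/r₁ − 1/a_t)] = 31280 m/s.
Δv₁ = v_p − v_c1 = 8011 m/s.
= 8.011 km/s.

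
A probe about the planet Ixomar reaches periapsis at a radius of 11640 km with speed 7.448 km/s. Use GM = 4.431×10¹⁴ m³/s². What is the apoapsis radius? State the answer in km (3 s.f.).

apoapsis radius ≈ 31300 km

r_p = 1.164×10⁷ m.
Specific energy ε = v²/2 − μ/r = -1.033×10⁷ J/kg, so a = −μ/(2ε) = 2.145×10⁷ m.
The apsides satisfy r_p + r_a = 2a, so the apoapsis radius is 2a − r_p = 3.125×10⁷ m = 31252 km.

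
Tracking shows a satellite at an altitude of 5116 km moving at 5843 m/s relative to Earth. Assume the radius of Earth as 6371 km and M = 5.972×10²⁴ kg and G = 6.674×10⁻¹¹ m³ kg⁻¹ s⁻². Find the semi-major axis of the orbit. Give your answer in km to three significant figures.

a ≈ 11300 km

μ = GM = 6.674×10⁻¹¹ × 5.972×10²⁴ = 3.986×10¹⁴ m³/s².
r = 6371 + 5116 = 11487 km = 1.149×10⁷ m.
Vis-viva rearranged: 1/a = 2/r − v²/μ = 1.741×10⁻⁷ − 8.566×10⁻⁸ = 8.845×10⁻⁸ m⁻¹.
a = 1.131×10⁷ m = 11306 km.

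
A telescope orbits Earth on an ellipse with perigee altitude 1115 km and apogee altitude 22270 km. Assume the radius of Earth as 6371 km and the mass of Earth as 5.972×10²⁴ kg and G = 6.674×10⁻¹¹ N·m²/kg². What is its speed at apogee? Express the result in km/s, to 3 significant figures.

v ≈ 2.40 km/s

μ = GM = 6.674×10⁻¹¹ × 5.972×10²⁴ = 3.986×10¹⁴ m³/s².
r_p = 6371 + 1115 = 7486.0 km = 7.4860×10⁶ m.
r_a = 6371 + 22270 = 28641 km = 2.8641×10⁷ m.
Semi-major axis a = (r_p + r_a)/2 = 18064 km = 1.806×10⁷ m.
Vis-viva: v² = μ(2/r − 1/a) = 3.986×10¹⁴ × (6.983×10⁻⁸ − 5.536×10⁻⁸) = 5.767×10⁶ m²/s².
v = 2402 m/s = 2.402 km/s.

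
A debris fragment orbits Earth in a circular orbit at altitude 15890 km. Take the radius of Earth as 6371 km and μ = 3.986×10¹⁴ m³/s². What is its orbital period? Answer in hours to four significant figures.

T ≈ 9.182 hours

r = 6371 + 15890 = 22261 km = 2.2261×10⁷ m.
Kepler's third law: T = 2π√(r³/μ) = 2π√((2.226×10⁷)³ / 3.986×10¹⁴).
r³/μ = 2.768×10⁷ s², so T = 2π × 5.261×10³ = 3.305×10⁴ s.
Converting: 3.305×10⁴ s ÷ 3600 = 9.182 hours.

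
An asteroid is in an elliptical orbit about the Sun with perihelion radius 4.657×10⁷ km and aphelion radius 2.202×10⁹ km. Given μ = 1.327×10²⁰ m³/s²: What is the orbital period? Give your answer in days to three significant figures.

Semi-major axis a = (r_p + r_a)/2 = (4.6570×10⁷ + 2.2020×10⁹)/2 = 1.1243×10⁹ km = 1.124×10¹² m.
By Kepler's third law T = 2π√(a³/μ) = 2π × 1.035×10⁸ = 6.502×10⁸ s.
= 7526 days.

T ≈ 7530 days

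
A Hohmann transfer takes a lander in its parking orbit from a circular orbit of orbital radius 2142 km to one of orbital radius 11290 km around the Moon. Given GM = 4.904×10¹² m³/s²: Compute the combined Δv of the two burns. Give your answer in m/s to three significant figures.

Δv_total ≈ 736 m/s

r₁ = 2142 km = 2.142×10⁶ m.
r₂ = 11290 km = 1.129×10⁷ m.
Transfer ellipse a_t = (r₁ + r₂)/2 = 6.716×10⁶ m.
At r₁: circular v_c1 = √(μ/r₁) = 1513 m/s; transfer-perilune v_p = √[μ(2/r₁ − 1/a_t)] = 1962 m/s.
Δv₁ = v_p − v_c1 = 448.7 m/s.
At r₂: circular v_c2 = √(μ/r₂) = 659.1 m/s; transfer-apolune v_a = √[μ(2/r₂ − 1/a_t)] = 372.2 m/s.
Δv₂ = v_c2 − v_a = 286.9 m/s.
Total Δv = Δv₁ + Δv₂ = 735.6 m/s.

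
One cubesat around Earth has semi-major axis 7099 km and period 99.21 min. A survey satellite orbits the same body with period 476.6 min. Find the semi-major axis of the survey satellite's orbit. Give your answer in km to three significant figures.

Kepler's third law: a³ ∝ T², so a₂ = a₁ (T₂/T₁)^(2/3).
T₂/T₁ = 4.804, (T₂/T₁)^(2/3) = 2.847.
a₂ = 7099 × 2.847 = 20210 km.

a₂ ≈ 20200 km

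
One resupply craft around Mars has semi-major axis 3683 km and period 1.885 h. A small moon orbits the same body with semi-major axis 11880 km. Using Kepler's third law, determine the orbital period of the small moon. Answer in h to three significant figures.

Kepler's third law: T² ∝ a³, so T₂ = T₁ (a₂/a₁)^(3/2).
a₂/a₁ = 3.226, (a₂/a₁)^(3/2) = 5.793.
T₂ = 1.885 × 5.793 = 10.92 h.

T₂ ≈ 10.9 h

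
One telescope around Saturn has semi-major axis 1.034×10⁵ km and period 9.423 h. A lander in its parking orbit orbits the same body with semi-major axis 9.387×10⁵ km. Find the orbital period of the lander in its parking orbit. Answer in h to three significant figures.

Kepler's third law: T² ∝ a³, so T₂ = T₁ (a₂/a₁)^(3/2).
a₂/a₁ = 9.078, (a₂/a₁)^(3/2) = 27.35.
T₂ = 9.423 × 27.35 = 257.7 h.

T₂ ≈ 258 h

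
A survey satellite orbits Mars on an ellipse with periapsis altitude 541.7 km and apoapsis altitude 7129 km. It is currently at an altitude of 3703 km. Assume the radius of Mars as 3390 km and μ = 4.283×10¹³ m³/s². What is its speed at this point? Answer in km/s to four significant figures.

v ≈ 2.480 km/s

r_p = 3390 + 541.7 = 3931.7 km = 3.9317×10⁶ m.
r_a = 3390 + 7129 = 10519 km = 1.0519×10⁷ m.
r = 3390 + 3703 = 7093.0 km = 7.093×10⁶ m.
Semi-major axis a = (r_p + r_a)/2 = 7225.4 km = 7.225×10⁶ m.
Vis-viva: v² = μ(2/r − 1/a) = 4.283×10¹³ × (2.820×10⁻⁷ − 1.384×10⁻⁷) = 6.149×10⁶ m²/s².
v = 2480 m/s = 2.480 km/s.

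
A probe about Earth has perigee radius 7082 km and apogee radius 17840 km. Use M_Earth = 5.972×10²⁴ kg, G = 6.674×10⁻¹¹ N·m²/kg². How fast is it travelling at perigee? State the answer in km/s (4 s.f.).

v ≈ 8.976 km/s

μ = GM = 6.674×10⁻¹¹ × 5.972×10²⁴ = 3.986×10¹⁴ m³/s².
Semi-major axis a = (r_p + r_a)/2 = 12461 km = 1.246×10⁷ m.
Vis-viva: v² = μ(2/r − 1/a) = 3.986×10¹⁴ × (2.824×10⁻⁷ − 8.025×10⁻⁸) = 8.057×10⁷ m²/s².
v = 8976 m/s = 8.976 km/s.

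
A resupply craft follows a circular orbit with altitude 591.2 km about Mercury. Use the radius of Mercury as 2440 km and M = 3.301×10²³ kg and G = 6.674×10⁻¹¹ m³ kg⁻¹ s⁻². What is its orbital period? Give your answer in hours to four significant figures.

T ≈ 1.962 hours

μ = GM = 6.674×10⁻¹¹ × 3.301×10²³ = 2.203×10¹³ m³/s².
r = 2440 + 591.2 = 3031.2 km = 3.0312×10⁶ m.
Kepler's third law: T = 2π√(r³/μ) = 2π√((3.031×10⁶)³ / 2.203×10¹³).
r³/μ = 1.264×10⁶ s², so T = 2π × 1.124×10³ = 7.065×10³ s.
Converting: 7.065×10³ s ÷ 3600 = 1.962 hours.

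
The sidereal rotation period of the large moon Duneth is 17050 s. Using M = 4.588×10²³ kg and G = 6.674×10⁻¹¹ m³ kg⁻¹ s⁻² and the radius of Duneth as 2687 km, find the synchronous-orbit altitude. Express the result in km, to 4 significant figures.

h_sync ≈ 3399 km

μ = GM = 6.674×10⁻¹¹ × 4.588×10²³ = 3.062×10¹³ m³/s².
A synchronous orbit has period T, so by Kepler's third law a = (μT²/4π²)^(1/3).
μT²/4π² = 3.062×10¹³ × (1.705×10⁴)² / 39.48 = 2.255×10²⁰ m³.
a = 6.086×10⁶ m = 6086.5 km.
Altitude h = a − R = 6086.5 − 2687 = 3399.5 km.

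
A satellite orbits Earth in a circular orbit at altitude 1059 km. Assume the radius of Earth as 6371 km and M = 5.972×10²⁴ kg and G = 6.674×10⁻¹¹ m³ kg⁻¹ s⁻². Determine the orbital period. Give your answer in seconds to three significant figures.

T ≈ 6370 seconds

μ = GM = 6.674×10⁻¹¹ × 5.972×10²⁴ = 3.986×10¹⁴ m³/s².
r = 6371 + 1059 = 7430.0 km = 7.4300×10⁶ m.
Kepler's third law: T = 2π√(r³/μ) = 2π√((7.430×10⁶)³ / 3.986×10¹⁴).
r³/μ = 1.029×10⁶ s², so T = 2π × 1.014×10³ = 6.374×10³ s.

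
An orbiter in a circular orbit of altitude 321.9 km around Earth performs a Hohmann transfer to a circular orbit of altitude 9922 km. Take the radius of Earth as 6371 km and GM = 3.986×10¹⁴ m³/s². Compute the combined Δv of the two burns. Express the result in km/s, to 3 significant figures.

Δv_total ≈ 2.64 km/s

r₁ = 6371 + 321.9 = 6692.9 km = 6.6929×10⁶ m.
r₂ = 6371 + 9922 = 16293 km = 1.6293×10⁷ m.
Transfer ellipse a_t = (r₁ + r₂)/2 = 1.149×10⁷ m.
At r₁: circular v_c1 = √(μ/r₁) = 7717 m/s; transfer-perigee v_p = √[μ(2/r₁ − 1/a_t)] = 9189 m/s.
Δv₁ = v_p − v_c1 = 1471 m/s.
At r₂: circular v_c2 = √(μ/r₂) = 4946 m/s; transfer-apogee v_a = √[μ(2/r₂ − 1/a_t)] = 3775 m/s.
Δv₂ = v_c2 − v_a = 1172 m/s.
Total Δv = Δv₁ + Δv₂ = 2643 m/s = 2.643 km/s.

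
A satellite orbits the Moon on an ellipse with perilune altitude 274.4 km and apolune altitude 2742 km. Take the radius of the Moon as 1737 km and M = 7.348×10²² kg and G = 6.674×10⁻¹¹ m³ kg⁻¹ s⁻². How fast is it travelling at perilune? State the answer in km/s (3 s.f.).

v ≈ 1.83 km/s

μ = GM = 6.674×10⁻¹¹ × 7.348×10²² = 4.904×10¹² m³/s².
r_p = 1737 + 274.4 = 2011.4 km = 2.0114×10⁶ m.
r_a = 1737 + 2742 = 4479.0 km = 4.4790×10⁶ m.
Semi-major axis a = (r_p + r_a)/2 = 3245.2 km = 3.245×10⁶ m.
Vis-viva: v² = μ(2/r − 1/a) = 4.904×10¹² × (9.943×10⁻⁷ − 3.081×10⁻⁷) = 3.365×10⁶ m²/s².
v = 1834 m/s = 1.834 km/s.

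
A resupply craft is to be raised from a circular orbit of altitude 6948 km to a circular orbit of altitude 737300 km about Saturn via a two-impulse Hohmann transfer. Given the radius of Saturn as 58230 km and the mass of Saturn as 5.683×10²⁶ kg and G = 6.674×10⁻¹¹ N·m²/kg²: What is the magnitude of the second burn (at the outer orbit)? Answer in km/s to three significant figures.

μ = GM = 6.674×10⁻¹¹ × 5.683×10²⁶ = 3.793×10¹⁶ m³/s².
r₁ = 58230 + 6948 = 65178 km = 6.5178×10⁷ m.
r₂ = 58230 + 737300 = 795530 km = 7.9553×10⁸ m.
Transfer ellipse a_t = (r₁ + r₂)/2 = 4.304×10⁸ m.
At r₁: circular v_c1 = √(μ/r₁) = 24120 m/s; transfer-perikrone v_p = √[μ(2/r₁ − 1/a_t)] = 32800 m/s.
At r₂: circular v_c2 = √(μ/r₂) = 6905 m/s; transfer-apokrone v_a = √[μ(2/r₂ − 1/a_t)] = 2687 m/s.
Δv₂ = v_c2 − v_a = 4218 m/s.
= 4.218 km/s.

Δv ≈ 4.22 km/s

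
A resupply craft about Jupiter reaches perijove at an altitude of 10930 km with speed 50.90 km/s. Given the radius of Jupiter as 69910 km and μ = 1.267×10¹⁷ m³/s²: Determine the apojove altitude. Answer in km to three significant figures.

r_p = 69910 + 10930 = 80840 km = 8.084×10⁷ m.
Specific energy ε = v²/2 − μ/r = -2.719×10⁸ J/kg, so a = −μ/(2ε) = 2.330×10⁸ m.
The apsides satisfy r_p + r_a = 2a, so the apojove radius is 2a − r_p = 3.852×10⁸ m = 3.8516×10⁵ km.
Apojove altitude = 3.8516×10⁵ − 69910 = 3.1525×10⁵ km.

apojove altitude ≈ 3.15×10⁵ km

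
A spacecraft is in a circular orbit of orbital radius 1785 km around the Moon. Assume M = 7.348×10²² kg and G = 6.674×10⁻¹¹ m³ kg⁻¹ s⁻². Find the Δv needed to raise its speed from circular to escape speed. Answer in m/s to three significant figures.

μ = GM = 6.674×10⁻¹¹ × 7.348×10²² = 4.904×10¹² m³/s².
r = 1785 km = 1.785×10⁶ m.
Circular speed v_c = √(μ/r) = 1658 m/s.
Escape speed v_esc = √(2μ/r) = √2 × v_c = 2344 m/s.
Δv = v_esc − v_c = 686.6 m/s.

Δv ≈ 687 m/s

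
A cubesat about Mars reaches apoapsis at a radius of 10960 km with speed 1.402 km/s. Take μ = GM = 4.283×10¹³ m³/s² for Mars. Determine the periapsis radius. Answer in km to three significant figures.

r_a = 1.096×10⁷ m.
Specific energy ε = v²/2 − μ/r = -2.925×10⁶ J/kg, so a = −μ/(2ε) = 7.321×10⁶ m.
The apsides satisfy r_p + r_a = 2a, so the periapsis radius is 2a − r_a = 3.683×10⁶ m = 3682.5 km.

periapsis radius ≈ 3680 km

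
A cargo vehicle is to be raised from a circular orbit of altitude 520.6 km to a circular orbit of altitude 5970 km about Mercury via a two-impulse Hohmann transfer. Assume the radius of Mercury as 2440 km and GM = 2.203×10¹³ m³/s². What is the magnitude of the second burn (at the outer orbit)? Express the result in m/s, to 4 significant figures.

Δv ≈ 450.5 m/s

r₁ = 2440 + 520.6 = 2960.6 km = 2.9606×10⁶ m.
r₂ = 2440 + 5970 = 8410.0 km = 8.4100×10⁶ m.
Transfer ellipse a_t = (r₁ + r₂)/2 = 5.685×10⁶ m.
At r₁: circular v_c1 = √(μ/r₁) = 2728 m/s; transfer-periherm v_p = √[μ(2/r₁ − 1/a_t)] = 3318 m/s.
At r₂: circular v_c2 = √(μ/r₂) = 1618 m/s; transfer-apoherm v_a = √[μ(2/r₂ − 1/a_t)] = 1168 m/s.
Δv₂ = v_c2 − v_a = 450.5 m/s.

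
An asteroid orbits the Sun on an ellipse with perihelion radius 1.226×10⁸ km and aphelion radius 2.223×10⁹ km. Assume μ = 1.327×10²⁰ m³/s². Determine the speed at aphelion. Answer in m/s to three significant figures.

Semi-major axis a = (r_p + r_a)/2 = 1.1728×10⁹ km = 1.173×10¹² m.
Vis-viva: v² = μ(2/r − 1/a) = 1.327×10²⁰ × (8.997×10⁻¹³ − 8.527×10⁻¹³) = 6.240×10⁶ m²/s².
v = 2498 m/s.

v ≈ 2500 m/s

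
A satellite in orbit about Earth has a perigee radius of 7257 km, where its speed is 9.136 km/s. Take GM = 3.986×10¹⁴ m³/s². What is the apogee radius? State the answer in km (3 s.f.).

r_p = 7.257×10⁶ m.
Specific energy ε = v²/2 − μ/r = -1.319×10⁷ J/kg, so a = −μ/(2ε) = 1.511×10⁷ m.
The apsides satisfy r_p + r_a = 2a, so the apogee radius is 2a − r_p = 2.296×10⁷ m = 22956 km.

apogee radius ≈ 23000 km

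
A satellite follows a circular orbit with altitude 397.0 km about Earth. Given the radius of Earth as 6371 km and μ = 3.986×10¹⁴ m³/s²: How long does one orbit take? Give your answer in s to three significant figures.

T ≈ 5540 s

r = 6371 + 397.0 = 6768.0 km = 6.7680×10⁶ m.
Kepler's third law: T = 2π√(r³/μ) = 2π√((6.768×10⁶)³ / 3.986×10¹⁴).
r³/μ = 7.778×10⁵ s², so T = 2π × 8.819×10² = 5.541×10³ s.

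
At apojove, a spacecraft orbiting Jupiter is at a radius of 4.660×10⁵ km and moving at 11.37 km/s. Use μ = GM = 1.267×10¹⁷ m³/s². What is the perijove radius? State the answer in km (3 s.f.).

r_a = 4.660×10⁸ m.
Specific energy ε = v²/2 − μ/r = -2.072×10⁸ J/kg, so a = −μ/(2ε) = 3.057×10⁸ m.
The apsides satisfy r_p + r_a = 2a, so the perijove radius is 2a − r_a = 1.453×10⁸ m = 1.4534×10⁵ km.

perijove radius ≈ 1.45×10⁵ km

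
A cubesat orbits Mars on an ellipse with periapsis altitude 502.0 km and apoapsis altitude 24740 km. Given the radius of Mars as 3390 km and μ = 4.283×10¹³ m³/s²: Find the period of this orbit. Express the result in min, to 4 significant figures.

r_p = 3390 + 502.0 = 3892.0 km = 3.8920×10⁶ m.
r_a = 3390 + 24740 = 28130 km = 2.8130×10⁷ m.
Semi-major axis a = (r_p + r_a)/2 = (3892.0 + 28130)/2 = 16011 km = 1.601×10⁷ m.
By Kepler's third law T = 2π√(a³/μ) = 2π × 9.789×10³ = 6.151×10⁴ s.
= 1025 min.

T ≈ 1025 min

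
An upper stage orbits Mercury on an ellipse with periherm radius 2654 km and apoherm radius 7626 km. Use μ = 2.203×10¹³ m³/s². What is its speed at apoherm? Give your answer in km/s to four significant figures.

Semi-major axis a = (r_p + r_a)/2 = 5140.0 km = 5.140×10⁶ m.
Vis-viva: v² = μ(2/r − 1/a) = 2.203×10¹³ × (2.623×10⁻⁷ − 1.946×10⁻⁷) = 1.492×10⁶ m²/s².
v = 1221 m/s = 1.221 km/s.

v ≈ 1.221 km/s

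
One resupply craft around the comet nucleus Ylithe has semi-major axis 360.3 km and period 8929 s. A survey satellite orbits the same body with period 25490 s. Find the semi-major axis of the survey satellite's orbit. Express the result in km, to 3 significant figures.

Kepler's third law: a³ ∝ T², so a₂ = a₁ (T₂/T₁)^(2/3).
T₂/T₁ = 2.855, (T₂/T₁)^(2/3) = 2.012.
a₂ = 360.3 × 2.012 = 725.1 km.

a₂ ≈ 725 km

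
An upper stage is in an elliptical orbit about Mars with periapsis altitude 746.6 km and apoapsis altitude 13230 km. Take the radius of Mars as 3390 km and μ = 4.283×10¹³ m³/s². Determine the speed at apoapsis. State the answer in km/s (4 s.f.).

v ≈ 1.013 km/s

r_p = 3390 + 746.6 = 4136.6 km = 4.1366×10⁶ m.
r_a = 3390 + 13230 = 16620 km = 1.6620×10⁷ m.
Semi-major axis a = (r_p + r_a)/2 = 10378 km = 1.038×10⁷ m.
Vis-viva: v² = μ(2/r − 1/a) = 4.283×10¹³ × (1.203×10⁻⁷ − 9.635×10⁻⁸) = 1.027×10⁶ m²/s².
v = 1013 m/s = 1.013 km/s.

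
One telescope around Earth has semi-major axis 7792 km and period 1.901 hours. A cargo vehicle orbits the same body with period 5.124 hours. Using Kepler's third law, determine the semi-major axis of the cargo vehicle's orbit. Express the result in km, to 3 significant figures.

Kepler's third law: a³ ∝ T², so a₂ = a₁ (T₂/T₁)^(2/3).
T₂/T₁ = 2.695, (T₂/T₁)^(2/3) = 1.937.
a₂ = 7792 × 1.937 = 15090 km.

a₂ ≈ 15100 km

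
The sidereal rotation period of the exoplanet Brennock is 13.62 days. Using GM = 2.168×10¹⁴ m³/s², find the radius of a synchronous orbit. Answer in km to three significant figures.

T = 13.62 days = 1.177×10⁶ s.
A synchronous orbit has period T, so by Kepler's third law a = (μT²/4π²)^(1/3).
μT²/4π² = 2.168×10¹⁴ × (1.177×10⁶)² / 39.48 = 7.605×10²⁴ m³.
a = 1.966×10⁸ m = 1.9665×10⁵ km.

r_sync ≈ 1.97×10⁵ km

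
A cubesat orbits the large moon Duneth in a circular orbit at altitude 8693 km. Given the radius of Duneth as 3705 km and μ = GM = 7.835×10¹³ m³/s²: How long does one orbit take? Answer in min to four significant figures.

r = 3705 + 8693 = 12398 km = 1.2398×10⁷ m.
Kepler's third law: T = 2π√(r³/μ) = 2π√((1.240×10⁷)³ / 7.835×10¹³).
r³/μ = 2.432×10⁷ s², so T = 2π × 4.932×10³ = 3.099×10⁴ s.
Converting: 3.099×10⁴ s ÷ 60.00 = 516.5 min.

T ≈ 516.5 min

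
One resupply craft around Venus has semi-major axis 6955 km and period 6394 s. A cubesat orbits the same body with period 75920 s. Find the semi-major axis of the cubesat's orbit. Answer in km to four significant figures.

Kepler's third law: a³ ∝ T², so a₂ = a₁ (T₂/T₁)^(2/3).
T₂/T₁ = 11.87, (T₂/T₁)^(2/3) = 5.205.
a₂ = 6955 × 5.205 = 36200 km.

a₂ ≈ 36200 km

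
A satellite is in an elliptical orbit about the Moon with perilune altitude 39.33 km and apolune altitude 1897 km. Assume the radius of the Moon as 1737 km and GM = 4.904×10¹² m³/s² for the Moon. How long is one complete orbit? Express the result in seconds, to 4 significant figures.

r_p = 1737 + 39.33 = 1776.3 km = 1.7763×10⁶ m.
r_a = 1737 + 1897 = 3634.0 km = 3.6340×10⁶ m.
Semi-major axis a = (r_p + r_a)/2 = (1776.3 + 3634.0)/2 = 2705.2 km = 2.705×10⁶ m.
By Kepler's third law T = 2π√(a³/μ) = 2π × 2.009×10³ = 1.262×10⁴ s.

T ≈ 12620 seconds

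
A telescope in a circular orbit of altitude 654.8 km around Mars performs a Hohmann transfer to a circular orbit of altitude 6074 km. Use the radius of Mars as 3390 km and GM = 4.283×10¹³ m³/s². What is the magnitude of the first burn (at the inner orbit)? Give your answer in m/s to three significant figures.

Δv ≈ 598 m/s

r₁ = 3390 + 654.8 = 4044.8 km = 4.0448×10⁶ m.
r₂ = 3390 + 6074 = 9464.0 km = 9.4640×10⁶ m.
Transfer ellipse a_t = (r₁ + r₂)/2 = 6.754×10⁶ m.
At r₁: circular v_c1 = √(μ/r₁) = 3254 m/s; transfer-periapsis v_p = √[μ(2/r₁ − 1/a_t)] = 3852 m/s.
Δv₁ = v_p − v_c1 = 597.8 m/s.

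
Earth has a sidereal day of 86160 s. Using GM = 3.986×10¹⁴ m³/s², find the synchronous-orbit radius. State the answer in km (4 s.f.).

r_sync ≈ 42160 km

A synchronous orbit has period T, so by Kepler's third law a = (μT²/4π²)^(1/3).
μT²/4π² = 3.986×10¹⁴ × (8.616×10⁴)² / 39.48 = 7.495×10²² m³.
a = 4.216×10⁷ m = 42163 km.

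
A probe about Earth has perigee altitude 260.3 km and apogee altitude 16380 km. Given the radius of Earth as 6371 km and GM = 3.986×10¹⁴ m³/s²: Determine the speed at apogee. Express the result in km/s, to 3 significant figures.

v ≈ 2.81 km/s

r_p = 6371 + 260.3 = 6631.3 km = 6.6313×10⁶ m.
r_a = 6371 + 16380 = 22751 km = 2.2751×10⁷ m.
Semi-major axis a = (r_p + r_a)/2 = 14691 km = 1.469×10⁷ m.
Vis-viva: v² = μ(2/r − 1/a) = 3.986×10¹⁴ × (8.791×10⁻⁸ − 6.807×10⁻⁸) = 7.908×10⁶ m²/s².
v = 2812 m/s = 2.812 km/s.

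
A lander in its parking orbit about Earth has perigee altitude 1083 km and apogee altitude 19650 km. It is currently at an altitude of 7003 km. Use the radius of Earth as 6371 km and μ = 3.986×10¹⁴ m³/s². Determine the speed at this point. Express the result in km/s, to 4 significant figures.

v ≈ 5.983 km/s

r_p = 6371 + 1083 = 7454.0 km = 7.4540×10⁶ m.
r_a = 6371 + 19650 = 26021 km = 2.6021×10⁷ m.
r = 6371 + 7003 = 13374 km = 1.337×10⁷ m.
Semi-major axis a = (r_p + r_a)/2 = 16738 km = 1.674×10⁷ m.
Vis-viva: v² = μ(2/r − 1/a) = 3.986×10¹⁴ × (1.495×10⁻⁷ − 5.975×10⁻⁸) = 3.579×10⁷ m²/s².
v = 5983 m/s = 5.983 km/s.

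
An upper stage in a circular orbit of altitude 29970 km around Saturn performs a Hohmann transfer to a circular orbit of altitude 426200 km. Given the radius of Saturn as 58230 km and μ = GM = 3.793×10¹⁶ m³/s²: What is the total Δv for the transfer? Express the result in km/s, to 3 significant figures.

r₁ = 58230 + 29970 = 88200 km = 8.8200×10⁷ m.
r₂ = 58230 + 426200 = 484430 km = 4.8443×10⁸ m.
Transfer ellipse a_t = (r₁ + r₂)/2 = 2.863×10⁸ m.
At r₁: circular v_c1 = √(μ/r₁) = 20740 m/s; transfer-perikrone v_p = √[μ(2/r₁ − 1/a_t)] = 26970 m/s.
Δv₁ = v_p − v_c1 = 6237 m/s.
At r₂: circular v_c2 = √(μ/r₂) = 8849 m/s; transfer-apokrone v_a = √[μ(2/r₂ − 1/a_t)] = 4911 m/s.
Δv₂ = v_c2 − v_a = 3937 m/s.
Total Δv = Δv₁ + Δv₂ = 10170 m/s = 10.17 km/s.

Δv_total ≈ 10.2 km/s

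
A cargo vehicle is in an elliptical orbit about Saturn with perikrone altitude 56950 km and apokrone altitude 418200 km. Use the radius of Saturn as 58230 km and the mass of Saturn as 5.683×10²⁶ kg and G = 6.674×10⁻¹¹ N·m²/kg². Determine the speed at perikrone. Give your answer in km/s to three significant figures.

μ = GM = 6.674×10⁻¹¹ × 5.683×10²⁶ = 3.793×10¹⁶ m³/s².
r_p = 58230 + 56950 = 115180 km = 1.1518×10⁸ m.
r_a = 58230 + 418200 = 476430 km = 4.7643×10⁸ m.
Semi-major axis a = (r_p + r_a)/2 = 2.9580×10⁵ km = 2.958×10⁸ m.
Vis-viva: v² = μ(2/r − 1/a) = 3.793×10¹⁶ × (1.736×10⁻⁸ − 3.381×10⁻⁹) = 5.304×10⁸ m²/s².
v = 23030 m/s = 23.03 km/s.

v ≈ 23.0 km/s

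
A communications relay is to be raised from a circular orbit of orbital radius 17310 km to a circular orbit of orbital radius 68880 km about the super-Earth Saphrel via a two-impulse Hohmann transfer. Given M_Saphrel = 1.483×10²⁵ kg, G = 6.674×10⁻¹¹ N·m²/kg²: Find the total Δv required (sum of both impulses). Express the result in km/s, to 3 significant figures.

Δv_total ≈ 3.39 km/s

μ = GM = 6.674×10⁻¹¹ × 1.483×10²⁵ = 9.898×10¹⁴ m³/s².
r₁ = 17310 km = 1.731×10⁷ m.
r₂ = 68880 km = 6.888×10⁷ m.
Transfer ellipse a_t = (r₁ + r₂)/2 = 4.310×10⁷ m.
At r₁: circular v_c1 = √(μ/r₁) = 7562 m/s; transfer-periapsis v_p = √[μ(2/r₁ − 1/a_t)] = 9560 m/s.
Δv₁ = v_p − v_c1 = 1998 m/s.
At r₂: circular v_c2 = √(μ/r₂) = 3791 m/s; transfer-apoapsis v_a = √[μ(2/r₂ − 1/a_t)] = 2402 m/s.
Δv₂ = v_c2 − v_a = 1388 m/s.
Total Δv = Δv₁ + Δv₂ = 3386 m/s = 3.386 km/s.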